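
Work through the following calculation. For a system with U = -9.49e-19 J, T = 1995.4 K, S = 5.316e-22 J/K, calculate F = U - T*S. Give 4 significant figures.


Step 1: T*S = 1995.4 * 5.316e-22 = 1.061e-18 J
Step 2: F = U - T*S = -9.49e-19 - 1.061e-18
Step 3: F = -2.01e-18 J

-2.01e-18


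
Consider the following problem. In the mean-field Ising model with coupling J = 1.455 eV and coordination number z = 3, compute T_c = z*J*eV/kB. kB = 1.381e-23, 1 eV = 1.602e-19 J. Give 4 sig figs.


Step 1: z*J = 3*1.455 = 4.365 eV
Step 2: Convert to Joules: 4.365*1.602e-19 = 6.993e-19 J
Step 3: T_c = 6.993e-19 / 1.381e-23 = 5.064e+04 K

5.064e+04


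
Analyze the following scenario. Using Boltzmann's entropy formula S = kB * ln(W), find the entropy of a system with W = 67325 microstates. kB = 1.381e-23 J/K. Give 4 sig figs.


Step 1: ln(W) = ln(67325) = 11.12
Step 2: S = kB * ln(W) = 1.381e-23 * 11.12
Step 3: S = 1.535e-22 J/K

1.535e-22


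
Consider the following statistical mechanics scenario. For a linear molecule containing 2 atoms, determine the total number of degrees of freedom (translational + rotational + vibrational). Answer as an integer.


Step 1: Translational DOF = 3
Step 2: Rotational DOF (linear) = 2
Step 3: Vibrational DOF = 3*2 - 5 = 1
Step 4: Total = 3 + 2 + 1 = 6

6


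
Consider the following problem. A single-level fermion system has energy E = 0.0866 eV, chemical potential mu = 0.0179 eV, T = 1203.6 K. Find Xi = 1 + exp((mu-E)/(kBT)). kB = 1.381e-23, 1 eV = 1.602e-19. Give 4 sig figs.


Step 1: (mu - E) = 0.0179 - 0.0866 = -0.0687 eV
Step 2: x = (mu-E)*eV/(kB*T) = -0.0687*1.602e-19/(1.381e-23*1203.6) = -0.6621
Step 3: exp(x) = 0.5158
Step 4: Xi = 1 + 0.5158 = 1.516

1.516


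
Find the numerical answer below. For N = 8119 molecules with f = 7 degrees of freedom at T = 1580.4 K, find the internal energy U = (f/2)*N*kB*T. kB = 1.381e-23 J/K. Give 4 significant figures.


Step 1: f/2 = 7/2 = 3.5
Step 2: N*kB*T = 8119*1.381e-23*1580.4 = 1.772e-16
Step 3: U = 3.5 * 1.772e-16 = 6.202e-16 J

6.202e-16


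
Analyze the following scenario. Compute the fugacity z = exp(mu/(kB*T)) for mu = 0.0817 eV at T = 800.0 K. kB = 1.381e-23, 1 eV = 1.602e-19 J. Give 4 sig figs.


Step 1: Convert mu to Joules: 0.0817*1.602e-19 = 1.309e-20 J
Step 2: kB*T = 1.381e-23*800.0 = 1.105e-20 J
Step 3: mu/(kB*T) = 1.185
Step 4: z = exp(1.185) = 3.27

3.27


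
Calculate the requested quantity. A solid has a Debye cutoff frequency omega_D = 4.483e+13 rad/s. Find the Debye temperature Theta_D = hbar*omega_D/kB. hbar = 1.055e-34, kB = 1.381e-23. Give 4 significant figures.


Step 1: hbar*omega_D = 1.055e-34 * 4.483e+13 = 4.73e-21 J
Step 2: Theta_D = 4.73e-21 / 1.381e-23
Step 3: Theta_D = 342.5 K

342.5


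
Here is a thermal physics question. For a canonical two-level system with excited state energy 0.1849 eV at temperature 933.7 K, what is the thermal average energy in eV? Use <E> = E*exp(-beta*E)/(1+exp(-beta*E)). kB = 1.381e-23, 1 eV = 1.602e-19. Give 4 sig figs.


Step 1: beta*E = 0.1849*1.602e-19/(1.381e-23*933.7) = 2.297
Step 2: exp(-beta*E) = 0.1005
Step 3: <E> = 0.1849*0.1005/(1+0.1005) = 0.01689 eV

0.01689


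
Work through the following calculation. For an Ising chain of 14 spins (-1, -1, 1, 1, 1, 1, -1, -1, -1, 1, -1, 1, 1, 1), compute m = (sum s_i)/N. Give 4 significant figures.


Step 1: Count up spins (+1): 8, down spins (-1): 6
Step 2: Total magnetization M = 8 - 6 = 2
Step 3: m = M/N = 2/14 = 0.1429

0.1429


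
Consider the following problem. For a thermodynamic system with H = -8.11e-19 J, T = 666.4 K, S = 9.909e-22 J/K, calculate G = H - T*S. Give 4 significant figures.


Step 1: T*S = 666.4 * 9.909e-22 = 6.603e-19 J
Step 2: G = H - T*S = -8.11e-19 - 6.603e-19
Step 3: G = -1.471e-18 J

-1.471e-18


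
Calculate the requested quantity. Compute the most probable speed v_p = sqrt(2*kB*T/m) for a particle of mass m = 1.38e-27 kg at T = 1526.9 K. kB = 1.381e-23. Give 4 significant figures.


Step 1: Numerator = 2*kB*T = 2*1.381e-23*1526.9 = 4.217e-20
Step 2: Ratio = 4.217e-20 / 1.38e-27 = 3.056e+07
Step 3: v_p = sqrt(3.056e+07) = 5528 m/s

5528


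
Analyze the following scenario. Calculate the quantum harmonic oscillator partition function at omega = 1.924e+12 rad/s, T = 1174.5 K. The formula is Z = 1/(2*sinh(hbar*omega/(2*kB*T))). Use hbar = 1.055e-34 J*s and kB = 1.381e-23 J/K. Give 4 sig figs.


Step 1: Compute x = hbar*omega/(kB*T) = 1.055e-34*1.924e+12/(1.381e-23*1174.5) = 0.01251
Step 2: x/2 = 0.006257
Step 3: sinh(x/2) = 0.006257
Step 4: Z = 1/(2*0.006257) = 79.91

79.91


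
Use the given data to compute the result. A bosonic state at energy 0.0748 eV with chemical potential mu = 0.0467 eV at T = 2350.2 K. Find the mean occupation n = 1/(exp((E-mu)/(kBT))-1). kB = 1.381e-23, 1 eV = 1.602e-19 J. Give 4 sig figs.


Step 1: (E - mu) = 0.0281 eV
Step 2: x = (E-mu)*eV/(kB*T) = 0.0281*1.602e-19/(1.381e-23*2350.2) = 0.1387
Step 3: exp(x) = 1.149
Step 4: n = 1/(exp(x)-1) = 6.721

6.721


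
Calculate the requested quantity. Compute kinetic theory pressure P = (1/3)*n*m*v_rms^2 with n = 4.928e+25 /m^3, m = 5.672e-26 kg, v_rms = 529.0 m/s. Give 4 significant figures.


Step 1: v_rms^2 = 529.0^2 = 2.798e+05
Step 2: n*m = 4.928e+25*5.672e-26 = 2.795
Step 3: P = (1/3)*2.795*2.798e+05 = 2.607e+05 Pa

2.607e+05


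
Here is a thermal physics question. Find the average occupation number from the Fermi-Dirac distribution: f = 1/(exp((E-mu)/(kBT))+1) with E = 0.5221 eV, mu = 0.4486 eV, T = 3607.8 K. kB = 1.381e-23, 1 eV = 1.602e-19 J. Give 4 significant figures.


Step 1: (E - mu) = 0.5221 - 0.4486 = 0.0735 eV
Step 2: Convert: (E-mu)*eV = 1.177e-20 J
Step 3: x = (E-mu)*eV/(kB*T) = 0.2363
Step 4: f = 1/(exp(0.2363)+1) = 0.4412

0.4412


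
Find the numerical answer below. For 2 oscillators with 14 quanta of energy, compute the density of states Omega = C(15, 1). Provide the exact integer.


Step 1: Use binomial coefficient C(15, 1)
Step 2: Numerator = 15! / 14!
Step 3: Denominator = 1!
Step 4: Omega = 15

15


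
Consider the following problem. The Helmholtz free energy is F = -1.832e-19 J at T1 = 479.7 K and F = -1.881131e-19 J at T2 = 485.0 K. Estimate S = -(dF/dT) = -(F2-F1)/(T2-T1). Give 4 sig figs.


Step 1: dF = F2 - F1 = -1.881131e-19 - (-1.832e-19) = -4.9131e-21 J
Step 2: dT = T2 - T1 = 485.0 - 479.7 = 5.3 K
Step 3: S = -dF/dT = -(-4.9131e-21)/5.3 = 9.27e-22 J/K

9.27e-22


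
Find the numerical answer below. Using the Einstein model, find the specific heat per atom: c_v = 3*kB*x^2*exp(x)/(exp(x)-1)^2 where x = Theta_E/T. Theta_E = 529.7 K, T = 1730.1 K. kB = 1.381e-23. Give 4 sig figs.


Step 1: x = Theta_E/T = 529.7/1730.1 = 0.3062
Step 2: x^2 = 0.09374
Step 3: exp(x) = 1.358
Step 4: c_v = 3*1.381e-23*0.09374*1.358/(1.358-1)^2 = 4.111e-23

4.111e-23


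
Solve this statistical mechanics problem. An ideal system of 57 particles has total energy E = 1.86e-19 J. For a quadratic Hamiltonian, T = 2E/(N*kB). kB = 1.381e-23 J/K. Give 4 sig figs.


Step 1: Numerator = 2*E = 2*1.86e-19 = 3.72e-19 J
Step 2: Denominator = N*kB = 57*1.381e-23 = 7.872e-22
Step 3: T = 3.72e-19 / 7.872e-22 = 472.6 K

472.6


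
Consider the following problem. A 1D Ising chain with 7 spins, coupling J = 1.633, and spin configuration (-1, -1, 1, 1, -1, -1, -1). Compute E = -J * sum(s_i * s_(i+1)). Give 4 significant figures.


Step 1: Nearest-neighbor products: 1, -1, 1, -1, 1, 1
Step 2: Sum of products = 2
Step 3: E = -1.633 * 2 = -3.266

-3.266


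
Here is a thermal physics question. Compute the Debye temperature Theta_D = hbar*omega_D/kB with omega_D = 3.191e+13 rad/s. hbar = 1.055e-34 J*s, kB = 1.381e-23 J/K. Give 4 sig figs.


Step 1: hbar*omega_D = 1.055e-34 * 3.191e+13 = 3.367e-21 J
Step 2: Theta_D = 3.367e-21 / 1.381e-23
Step 3: Theta_D = 243.8 K

243.8


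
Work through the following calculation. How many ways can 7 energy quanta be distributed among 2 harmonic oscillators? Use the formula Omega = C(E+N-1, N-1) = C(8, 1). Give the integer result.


Step 1: Use binomial coefficient C(8, 1)
Step 2: Numerator = 8! / 7!
Step 3: Denominator = 1!
Step 4: Omega = 8

8


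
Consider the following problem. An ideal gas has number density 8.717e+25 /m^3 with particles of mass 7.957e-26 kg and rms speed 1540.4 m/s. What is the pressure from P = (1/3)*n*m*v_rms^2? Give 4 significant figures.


Step 1: v_rms^2 = 1540.4^2 = 2.373e+06
Step 2: n*m = 8.717e+25*7.957e-26 = 6.936
Step 3: P = (1/3)*6.936*2.373e+06 = 5.486e+06 Pa

5.486e+06


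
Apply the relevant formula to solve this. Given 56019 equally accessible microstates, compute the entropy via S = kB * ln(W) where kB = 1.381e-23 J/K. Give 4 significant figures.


Step 1: ln(W) = ln(56019) = 10.93
Step 2: S = kB * ln(W) = 1.381e-23 * 10.93
Step 3: S = 1.51e-22 J/K

1.51e-22


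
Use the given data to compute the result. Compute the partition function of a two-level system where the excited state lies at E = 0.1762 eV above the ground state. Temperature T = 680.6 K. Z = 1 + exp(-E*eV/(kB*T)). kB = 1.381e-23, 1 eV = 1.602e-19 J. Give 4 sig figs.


Step 1: Compute beta*E = E*eV/(kB*T) = 0.1762*1.602e-19/(1.381e-23*680.6) = 3.003
Step 2: exp(-beta*E) = exp(-3.003) = 0.04963
Step 3: Z = 1 + 0.04963 = 1.05

1.05


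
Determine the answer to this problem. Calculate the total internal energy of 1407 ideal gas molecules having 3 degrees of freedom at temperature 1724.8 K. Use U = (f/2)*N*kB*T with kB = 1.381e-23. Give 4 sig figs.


Step 1: f/2 = 3/2 = 1.5
Step 2: N*kB*T = 1407*1.381e-23*1724.8 = 3.351e-17
Step 3: U = 1.5 * 3.351e-17 = 5.027e-17 J

5.027e-17


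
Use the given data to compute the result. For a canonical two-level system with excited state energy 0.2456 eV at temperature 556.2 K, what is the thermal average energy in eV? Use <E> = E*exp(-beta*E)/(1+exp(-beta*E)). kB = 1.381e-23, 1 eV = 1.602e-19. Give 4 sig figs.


Step 1: beta*E = 0.2456*1.602e-19/(1.381e-23*556.2) = 5.122
Step 2: exp(-beta*E) = 0.005962
Step 3: <E> = 0.2456*0.005962/(1+0.005962) = 0.001456 eV

0.001456


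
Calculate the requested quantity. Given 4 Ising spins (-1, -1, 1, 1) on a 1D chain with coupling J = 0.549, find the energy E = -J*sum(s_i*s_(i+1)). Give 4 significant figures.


Step 1: Nearest-neighbor products: 1, -1, 1
Step 2: Sum of products = 1
Step 3: E = -0.549 * 1 = -0.549

-0.549


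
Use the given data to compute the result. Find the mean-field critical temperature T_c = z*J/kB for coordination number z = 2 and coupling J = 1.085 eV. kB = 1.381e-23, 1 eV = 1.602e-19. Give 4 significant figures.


Step 1: z*J = 2*1.085 = 2.17 eV
Step 2: Convert to Joules: 2.17*1.602e-19 = 3.476e-19 J
Step 3: T_c = 3.476e-19 / 1.381e-23 = 2.517e+04 K

2.517e+04


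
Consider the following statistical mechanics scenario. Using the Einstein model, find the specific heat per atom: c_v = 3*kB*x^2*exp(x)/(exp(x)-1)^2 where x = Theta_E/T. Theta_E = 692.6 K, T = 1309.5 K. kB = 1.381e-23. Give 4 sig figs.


Step 1: x = Theta_E/T = 692.6/1309.5 = 0.5289
Step 2: x^2 = 0.2797
Step 3: exp(x) = 1.697
Step 4: c_v = 3*1.381e-23*0.2797*1.697/(1.697-1)^2 = 4.048e-23

4.048e-23


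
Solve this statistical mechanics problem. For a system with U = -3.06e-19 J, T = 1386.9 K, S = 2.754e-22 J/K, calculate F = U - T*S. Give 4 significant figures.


Step 1: T*S = 1386.9 * 2.754e-22 = 3.82e-19 J
Step 2: F = U - T*S = -3.06e-19 - 3.82e-19
Step 3: F = -6.88e-19 J

-6.88e-19


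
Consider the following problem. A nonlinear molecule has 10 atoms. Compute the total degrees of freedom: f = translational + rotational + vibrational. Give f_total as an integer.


Step 1: Translational DOF = 3
Step 2: Rotational DOF (nonlinear) = 3
Step 3: Vibrational DOF = 3*10 - 6 = 24
Step 4: Total = 3 + 3 + 24 = 30

30


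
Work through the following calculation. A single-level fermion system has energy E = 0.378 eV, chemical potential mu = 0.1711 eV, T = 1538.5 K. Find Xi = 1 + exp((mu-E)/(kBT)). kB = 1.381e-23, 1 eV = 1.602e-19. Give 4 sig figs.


Step 1: (mu - E) = 0.1711 - 0.378 = -0.2069 eV
Step 2: x = (mu-E)*eV/(kB*T) = -0.2069*1.602e-19/(1.381e-23*1538.5) = -1.56
Step 3: exp(x) = 0.2101
Step 4: Xi = 1 + 0.2101 = 1.21

1.21


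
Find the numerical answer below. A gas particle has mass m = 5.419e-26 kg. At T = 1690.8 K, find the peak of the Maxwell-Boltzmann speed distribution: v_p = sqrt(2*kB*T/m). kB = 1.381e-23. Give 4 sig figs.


Step 1: Numerator = 2*kB*T = 2*1.381e-23*1690.8 = 4.67e-20
Step 2: Ratio = 4.67e-20 / 5.419e-26 = 8.618e+05
Step 3: v_p = sqrt(8.618e+05) = 928.3 m/s

928.3


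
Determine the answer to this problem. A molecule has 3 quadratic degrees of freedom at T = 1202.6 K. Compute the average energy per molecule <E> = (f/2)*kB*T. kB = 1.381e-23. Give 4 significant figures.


Step 1: f/2 = 3/2 = 1.5
Step 2: kB*T = 1.381e-23 * 1202.6 = 1.661e-20
Step 3: <E> = 1.5 * 1.661e-20 = 2.491e-20 J

2.491e-20


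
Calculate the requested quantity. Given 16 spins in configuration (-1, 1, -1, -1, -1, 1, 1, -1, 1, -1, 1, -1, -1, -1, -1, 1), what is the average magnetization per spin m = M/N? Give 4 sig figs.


Step 1: Count up spins (+1): 6, down spins (-1): 10
Step 2: Total magnetization M = 6 - 10 = -4
Step 3: m = M/N = -4/16 = -0.25

-0.25


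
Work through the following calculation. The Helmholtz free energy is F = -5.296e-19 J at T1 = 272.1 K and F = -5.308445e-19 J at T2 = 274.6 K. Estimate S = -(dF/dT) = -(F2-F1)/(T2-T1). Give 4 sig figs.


Step 1: dF = F2 - F1 = -5.308445e-19 - (-5.296e-19) = -1.2445e-21 J
Step 2: dT = T2 - T1 = 274.6 - 272.1 = 2.5 K
Step 3: S = -dF/dT = -(-1.2445e-21)/2.5 = 4.978e-22 J/K

4.978e-22


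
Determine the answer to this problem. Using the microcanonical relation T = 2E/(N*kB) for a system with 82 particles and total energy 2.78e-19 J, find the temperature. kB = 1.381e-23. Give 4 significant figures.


Step 1: Numerator = 2*E = 2*2.78e-19 = 5.56e-19 J
Step 2: Denominator = N*kB = 82*1.381e-23 = 1.132e-21
Step 3: T = 5.56e-19 / 1.132e-21 = 491 K

491


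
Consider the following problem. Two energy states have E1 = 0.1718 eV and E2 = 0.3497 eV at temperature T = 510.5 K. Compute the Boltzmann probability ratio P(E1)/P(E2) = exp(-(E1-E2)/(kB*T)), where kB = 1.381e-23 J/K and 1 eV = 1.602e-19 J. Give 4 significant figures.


Step 1: Compute energy difference dE = E1 - E2 = 0.1718 - 0.3497 = -0.1779 eV
Step 2: Convert to Joules: dE_J = -0.1779 * 1.602e-19 = -2.85e-20 J
Step 3: Compute exponent = -dE_J / (kB * T) = -(-2.85e-20) / (1.381e-23 * 510.5) = 4.042
Step 4: P(E1)/P(E2) = exp(4.042) = 56.97

56.97


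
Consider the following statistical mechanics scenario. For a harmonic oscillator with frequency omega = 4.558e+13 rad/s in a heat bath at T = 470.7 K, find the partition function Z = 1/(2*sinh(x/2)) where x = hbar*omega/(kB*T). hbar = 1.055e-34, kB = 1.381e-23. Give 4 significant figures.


Step 1: Compute x = hbar*omega/(kB*T) = 1.055e-34*4.558e+13/(1.381e-23*470.7) = 0.7398
Step 2: x/2 = 0.3699
Step 3: sinh(x/2) = 0.3784
Step 4: Z = 1/(2*0.3784) = 1.321

1.321


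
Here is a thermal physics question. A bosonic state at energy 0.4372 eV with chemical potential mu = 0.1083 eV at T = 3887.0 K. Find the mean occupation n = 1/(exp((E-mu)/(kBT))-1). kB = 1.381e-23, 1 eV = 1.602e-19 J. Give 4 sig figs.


Step 1: (E - mu) = 0.3289 eV
Step 2: x = (E-mu)*eV/(kB*T) = 0.3289*1.602e-19/(1.381e-23*3887.0) = 0.9816
Step 3: exp(x) = 2.669
Step 4: n = 1/(exp(x)-1) = 0.5993

0.5993


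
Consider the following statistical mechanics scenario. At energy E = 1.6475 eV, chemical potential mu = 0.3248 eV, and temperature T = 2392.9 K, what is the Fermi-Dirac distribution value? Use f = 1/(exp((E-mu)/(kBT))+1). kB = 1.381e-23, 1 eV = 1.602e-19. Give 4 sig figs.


Step 1: (E - mu) = 1.6475 - 0.3248 = 1.323 eV
Step 2: Convert: (E-mu)*eV = 2.119e-19 J
Step 3: x = (E-mu)*eV/(kB*T) = 6.412
Step 4: f = 1/(exp(6.412)+1) = 0.001639

0.001639


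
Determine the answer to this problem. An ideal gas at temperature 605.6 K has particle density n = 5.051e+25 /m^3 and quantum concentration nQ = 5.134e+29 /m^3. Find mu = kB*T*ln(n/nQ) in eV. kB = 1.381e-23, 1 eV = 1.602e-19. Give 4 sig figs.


Step 1: n/nQ = 5.051e+25/5.134e+29 = 9.838e-05
Step 2: ln(n/nQ) = -9.227
Step 3: mu = kB*T*ln(n/nQ) = 8.363e-21*-9.227 = -7.717e-20 J
Step 4: Convert to eV: -7.717e-20/1.602e-19 = -0.4817 eV

-0.4817


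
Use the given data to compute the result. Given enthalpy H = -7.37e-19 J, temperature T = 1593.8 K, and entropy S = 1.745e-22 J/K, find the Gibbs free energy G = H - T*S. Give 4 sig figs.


Step 1: T*S = 1593.8 * 1.745e-22 = 2.781e-19 J
Step 2: G = H - T*S = -7.37e-19 - 2.781e-19
Step 3: G = -1.015e-18 J

-1.015e-18


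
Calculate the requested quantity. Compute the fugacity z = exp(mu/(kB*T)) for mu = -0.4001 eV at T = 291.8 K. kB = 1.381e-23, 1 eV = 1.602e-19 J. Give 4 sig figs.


Step 1: Convert mu to Joules: -0.4001*1.602e-19 = -6.41e-20 J
Step 2: kB*T = 1.381e-23*291.8 = 4.03e-21 J
Step 3: mu/(kB*T) = -15.91
Step 4: z = exp(-15.91) = 1.237e-07

1.237e-07


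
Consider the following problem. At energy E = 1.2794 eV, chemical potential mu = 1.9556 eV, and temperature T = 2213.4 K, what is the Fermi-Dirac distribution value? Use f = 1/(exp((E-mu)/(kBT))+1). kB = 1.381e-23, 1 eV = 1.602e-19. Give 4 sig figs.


Step 1: (E - mu) = 1.2794 - 1.9556 = -0.6762 eV
Step 2: Convert: (E-mu)*eV = -1.083e-19 J
Step 3: x = (E-mu)*eV/(kB*T) = -3.544
Step 4: f = 1/(exp(-3.544)+1) = 0.9719

0.9719


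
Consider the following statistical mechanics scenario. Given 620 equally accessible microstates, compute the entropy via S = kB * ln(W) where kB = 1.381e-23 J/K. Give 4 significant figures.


Step 1: ln(W) = ln(620) = 6.43
Step 2: S = kB * ln(W) = 1.381e-23 * 6.43
Step 3: S = 8.879e-23 J/K

8.879e-23


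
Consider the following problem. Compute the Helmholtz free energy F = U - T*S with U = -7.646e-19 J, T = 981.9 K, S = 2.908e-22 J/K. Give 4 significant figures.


Step 1: T*S = 981.9 * 2.908e-22 = 2.855e-19 J
Step 2: F = U - T*S = -7.646e-19 - 2.855e-19
Step 3: F = -1.05e-18 J

-1.05e-18


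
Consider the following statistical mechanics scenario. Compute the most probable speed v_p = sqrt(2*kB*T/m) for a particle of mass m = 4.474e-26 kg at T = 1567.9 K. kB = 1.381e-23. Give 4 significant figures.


Step 1: Numerator = 2*kB*T = 2*1.381e-23*1567.9 = 4.331e-20
Step 2: Ratio = 4.331e-20 / 4.474e-26 = 9.679e+05
Step 3: v_p = sqrt(9.679e+05) = 983.8 m/s

983.8


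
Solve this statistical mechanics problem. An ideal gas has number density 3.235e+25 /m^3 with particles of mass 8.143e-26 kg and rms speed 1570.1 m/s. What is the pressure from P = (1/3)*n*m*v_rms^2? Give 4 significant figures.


Step 1: v_rms^2 = 1570.1^2 = 2.465e+06
Step 2: n*m = 3.235e+25*8.143e-26 = 2.634
Step 3: P = (1/3)*2.634*2.465e+06 = 2.165e+06 Pa

2.165e+06


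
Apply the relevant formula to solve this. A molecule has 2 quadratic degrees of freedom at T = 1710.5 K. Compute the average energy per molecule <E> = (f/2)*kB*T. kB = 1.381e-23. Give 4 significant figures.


Step 1: f/2 = 2/2 = 1
Step 2: kB*T = 1.381e-23 * 1710.5 = 2.362e-20
Step 3: <E> = 1 * 2.362e-20 = 2.362e-20 J

2.362e-20


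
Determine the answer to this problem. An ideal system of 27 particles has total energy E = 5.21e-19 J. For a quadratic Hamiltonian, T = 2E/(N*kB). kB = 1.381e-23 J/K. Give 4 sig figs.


Step 1: Numerator = 2*E = 2*5.21e-19 = 1.042e-18 J
Step 2: Denominator = N*kB = 27*1.381e-23 = 3.729e-22
Step 3: T = 1.042e-18 / 3.729e-22 = 2795 K

2795


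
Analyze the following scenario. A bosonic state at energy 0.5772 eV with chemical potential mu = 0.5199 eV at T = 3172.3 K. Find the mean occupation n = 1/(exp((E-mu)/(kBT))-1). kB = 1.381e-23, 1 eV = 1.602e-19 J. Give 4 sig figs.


Step 1: (E - mu) = 0.0573 eV
Step 2: x = (E-mu)*eV/(kB*T) = 0.0573*1.602e-19/(1.381e-23*3172.3) = 0.2095
Step 3: exp(x) = 1.233
Step 4: n = 1/(exp(x)-1) = 4.29

4.29


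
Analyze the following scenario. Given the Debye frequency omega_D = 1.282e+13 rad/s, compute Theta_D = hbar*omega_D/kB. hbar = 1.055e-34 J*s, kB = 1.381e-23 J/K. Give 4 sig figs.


Step 1: hbar*omega_D = 1.055e-34 * 1.282e+13 = 1.353e-21 J
Step 2: Theta_D = 1.353e-21 / 1.381e-23
Step 3: Theta_D = 97.94 K

97.94


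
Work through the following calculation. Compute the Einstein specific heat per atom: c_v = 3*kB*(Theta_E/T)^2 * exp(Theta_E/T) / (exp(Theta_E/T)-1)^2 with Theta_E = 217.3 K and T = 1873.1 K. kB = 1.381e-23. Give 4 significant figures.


Step 1: x = Theta_E/T = 217.3/1873.1 = 0.116
Step 2: x^2 = 0.01346
Step 3: exp(x) = 1.123
Step 4: c_v = 3*1.381e-23*0.01346*1.123/(1.123-1)^2 = 4.138e-23

4.138e-23


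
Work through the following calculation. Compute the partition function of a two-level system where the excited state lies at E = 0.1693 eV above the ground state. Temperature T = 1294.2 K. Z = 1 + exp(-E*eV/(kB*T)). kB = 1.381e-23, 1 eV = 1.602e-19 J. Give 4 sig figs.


Step 1: Compute beta*E = E*eV/(kB*T) = 0.1693*1.602e-19/(1.381e-23*1294.2) = 1.517
Step 2: exp(-beta*E) = exp(-1.517) = 0.2193
Step 3: Z = 1 + 0.2193 = 1.219

1.219


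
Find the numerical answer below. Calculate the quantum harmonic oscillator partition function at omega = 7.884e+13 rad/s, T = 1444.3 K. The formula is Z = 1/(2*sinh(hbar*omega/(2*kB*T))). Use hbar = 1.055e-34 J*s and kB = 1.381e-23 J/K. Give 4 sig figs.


Step 1: Compute x = hbar*omega/(kB*T) = 1.055e-34*7.884e+13/(1.381e-23*1444.3) = 0.417
Step 2: x/2 = 0.2085
Step 3: sinh(x/2) = 0.21
Step 4: Z = 1/(2*0.21) = 2.381

2.381


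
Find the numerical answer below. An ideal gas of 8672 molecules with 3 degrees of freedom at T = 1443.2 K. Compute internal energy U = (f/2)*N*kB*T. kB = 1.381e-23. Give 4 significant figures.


Step 1: f/2 = 3/2 = 1.5
Step 2: N*kB*T = 8672*1.381e-23*1443.2 = 1.728e-16
Step 3: U = 1.5 * 1.728e-16 = 2.593e-16 J

2.593e-16


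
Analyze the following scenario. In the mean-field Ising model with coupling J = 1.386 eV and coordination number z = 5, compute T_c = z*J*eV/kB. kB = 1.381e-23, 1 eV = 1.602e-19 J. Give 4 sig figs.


Step 1: z*J = 5*1.386 = 6.93 eV
Step 2: Convert to Joules: 6.93*1.602e-19 = 1.11e-18 J
Step 3: T_c = 1.11e-18 / 1.381e-23 = 8.039e+04 K

8.039e+04


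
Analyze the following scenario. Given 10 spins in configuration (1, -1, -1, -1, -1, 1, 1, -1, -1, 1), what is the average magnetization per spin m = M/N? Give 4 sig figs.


Step 1: Count up spins (+1): 4, down spins (-1): 6
Step 2: Total magnetization M = 4 - 6 = -2
Step 3: m = M/N = -2/10 = -0.2

-0.2


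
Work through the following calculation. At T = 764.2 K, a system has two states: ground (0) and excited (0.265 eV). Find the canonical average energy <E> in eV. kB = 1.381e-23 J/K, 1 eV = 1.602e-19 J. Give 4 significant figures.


Step 1: beta*E = 0.265*1.602e-19/(1.381e-23*764.2) = 4.023
Step 2: exp(-beta*E) = 0.01791
Step 3: <E> = 0.265*0.01791/(1+0.01791) = 0.004662 eV

0.004662


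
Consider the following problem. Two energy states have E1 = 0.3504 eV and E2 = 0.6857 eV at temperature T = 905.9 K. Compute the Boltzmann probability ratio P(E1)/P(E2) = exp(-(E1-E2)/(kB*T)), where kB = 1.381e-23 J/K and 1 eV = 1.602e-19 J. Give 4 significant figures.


Step 1: Compute energy difference dE = E1 - E2 = 0.3504 - 0.6857 = -0.3353 eV
Step 2: Convert to Joules: dE_J = -0.3353 * 1.602e-19 = -5.372e-20 J
Step 3: Compute exponent = -dE_J / (kB * T) = -(-5.372e-20) / (1.381e-23 * 905.9) = 4.294
Step 4: P(E1)/P(E2) = exp(4.294) = 73.23

73.23


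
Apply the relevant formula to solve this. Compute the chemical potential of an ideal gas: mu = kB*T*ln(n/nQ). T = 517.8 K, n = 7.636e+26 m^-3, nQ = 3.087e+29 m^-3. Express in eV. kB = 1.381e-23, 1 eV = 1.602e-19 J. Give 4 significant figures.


Step 1: n/nQ = 7.636e+26/3.087e+29 = 0.002474
Step 2: ln(n/nQ) = -6.002
Step 3: mu = kB*T*ln(n/nQ) = 7.151e-21*-6.002 = -4.292e-20 J
Step 4: Convert to eV: -4.292e-20/1.602e-19 = -0.2679 eV

-0.2679


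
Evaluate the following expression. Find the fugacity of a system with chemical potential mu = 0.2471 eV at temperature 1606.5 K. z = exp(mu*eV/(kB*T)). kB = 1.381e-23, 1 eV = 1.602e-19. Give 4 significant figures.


Step 1: Convert mu to Joules: 0.2471*1.602e-19 = 3.959e-20 J
Step 2: kB*T = 1.381e-23*1606.5 = 2.219e-20 J
Step 3: mu/(kB*T) = 1.784
Step 4: z = exp(1.784) = 5.955

5.955


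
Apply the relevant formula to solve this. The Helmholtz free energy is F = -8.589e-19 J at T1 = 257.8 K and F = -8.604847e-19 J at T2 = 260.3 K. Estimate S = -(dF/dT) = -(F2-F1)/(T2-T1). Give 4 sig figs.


Step 1: dF = F2 - F1 = -8.604847e-19 - (-8.589e-19) = -1.5847e-21 J
Step 2: dT = T2 - T1 = 260.3 - 257.8 = 2.5 K
Step 3: S = -dF/dT = -(-1.5847e-21)/2.5 = 6.339e-22 J/K

6.339e-22


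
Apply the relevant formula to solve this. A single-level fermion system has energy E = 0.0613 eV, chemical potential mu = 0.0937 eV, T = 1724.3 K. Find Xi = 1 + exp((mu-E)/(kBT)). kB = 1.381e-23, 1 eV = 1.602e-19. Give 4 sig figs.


Step 1: (mu - E) = 0.0937 - 0.0613 = 0.0324 eV
Step 2: x = (mu-E)*eV/(kB*T) = 0.0324*1.602e-19/(1.381e-23*1724.3) = 0.218
Step 3: exp(x) = 1.244
Step 4: Xi = 1 + 1.244 = 2.244

2.244


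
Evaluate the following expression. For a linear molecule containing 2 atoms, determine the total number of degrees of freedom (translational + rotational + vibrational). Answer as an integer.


Step 1: Translational DOF = 3
Step 2: Rotational DOF (linear) = 2
Step 3: Vibrational DOF = 3*2 - 5 = 1
Step 4: Total = 3 + 2 + 1 = 6

6


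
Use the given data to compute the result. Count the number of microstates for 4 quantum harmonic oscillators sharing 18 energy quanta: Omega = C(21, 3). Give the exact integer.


Step 1: Use binomial coefficient C(21, 3)
Step 2: Numerator = 21! / 18!
Step 3: Denominator = 3!
Step 4: Omega = 1330

1330


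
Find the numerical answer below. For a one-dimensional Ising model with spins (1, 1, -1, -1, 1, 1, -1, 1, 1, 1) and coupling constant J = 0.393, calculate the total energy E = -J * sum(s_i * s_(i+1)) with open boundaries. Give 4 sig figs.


Step 1: Nearest-neighbor products: 1, -1, 1, -1, 1, -1, -1, 1, 1
Step 2: Sum of products = 1
Step 3: E = -0.393 * 1 = -0.393

-0.393


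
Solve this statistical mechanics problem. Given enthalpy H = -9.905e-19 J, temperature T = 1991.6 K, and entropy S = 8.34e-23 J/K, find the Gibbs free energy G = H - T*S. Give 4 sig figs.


Step 1: T*S = 1991.6 * 8.34e-23 = 1.661e-19 J
Step 2: G = H - T*S = -9.905e-19 - 1.661e-19
Step 3: G = -1.157e-18 J

-1.157e-18


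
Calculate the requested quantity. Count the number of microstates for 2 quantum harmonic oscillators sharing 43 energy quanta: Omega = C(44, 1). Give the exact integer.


Step 1: Use binomial coefficient C(44, 1)
Step 2: Numerator = 44! / 43!
Step 3: Denominator = 1!
Step 4: Omega = 44

44


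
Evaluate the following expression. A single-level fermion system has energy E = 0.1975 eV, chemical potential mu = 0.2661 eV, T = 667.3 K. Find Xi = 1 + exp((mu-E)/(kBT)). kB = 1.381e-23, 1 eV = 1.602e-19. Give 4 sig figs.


Step 1: (mu - E) = 0.2661 - 0.1975 = 0.0686 eV
Step 2: x = (mu-E)*eV/(kB*T) = 0.0686*1.602e-19/(1.381e-23*667.3) = 1.193
Step 3: exp(x) = 3.295
Step 4: Xi = 1 + 3.295 = 4.295

4.295


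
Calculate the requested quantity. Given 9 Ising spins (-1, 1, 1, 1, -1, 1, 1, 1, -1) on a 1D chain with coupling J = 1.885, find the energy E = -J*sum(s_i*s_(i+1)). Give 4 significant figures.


Step 1: Nearest-neighbor products: -1, 1, 1, -1, -1, 1, 1, -1
Step 2: Sum of products = 0
Step 3: E = -1.885 * 0 = 0

0


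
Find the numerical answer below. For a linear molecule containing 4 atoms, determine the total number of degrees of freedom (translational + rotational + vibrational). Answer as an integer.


Step 1: Translational DOF = 3
Step 2: Rotational DOF (linear) = 2
Step 3: Vibrational DOF = 3*4 - 5 = 7
Step 4: Total = 3 + 2 + 7 = 12

12


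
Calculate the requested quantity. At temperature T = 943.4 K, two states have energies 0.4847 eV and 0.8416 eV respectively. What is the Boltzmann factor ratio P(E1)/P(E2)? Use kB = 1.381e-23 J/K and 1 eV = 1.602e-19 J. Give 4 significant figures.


Step 1: Compute energy difference dE = E1 - E2 = 0.4847 - 0.8416 = -0.3569 eV
Step 2: Convert to Joules: dE_J = -0.3569 * 1.602e-19 = -5.718e-20 J
Step 3: Compute exponent = -dE_J / (kB * T) = -(-5.718e-20) / (1.381e-23 * 943.4) = 4.389
Step 4: P(E1)/P(E2) = exp(4.389) = 80.52

80.52


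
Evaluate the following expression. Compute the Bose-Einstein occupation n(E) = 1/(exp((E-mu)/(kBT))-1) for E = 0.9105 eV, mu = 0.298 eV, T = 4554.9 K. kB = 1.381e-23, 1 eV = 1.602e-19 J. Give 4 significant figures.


Step 1: (E - mu) = 0.6125 eV
Step 2: x = (E-mu)*eV/(kB*T) = 0.6125*1.602e-19/(1.381e-23*4554.9) = 1.56
Step 3: exp(x) = 4.758
Step 4: n = 1/(exp(x)-1) = 0.2661

0.2661


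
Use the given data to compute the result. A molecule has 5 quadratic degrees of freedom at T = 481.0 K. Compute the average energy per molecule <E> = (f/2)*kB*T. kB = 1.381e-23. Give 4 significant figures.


Step 1: f/2 = 5/2 = 2.5
Step 2: kB*T = 1.381e-23 * 481.0 = 6.643e-21
Step 3: <E> = 2.5 * 6.643e-21 = 1.661e-20 J

1.661e-20


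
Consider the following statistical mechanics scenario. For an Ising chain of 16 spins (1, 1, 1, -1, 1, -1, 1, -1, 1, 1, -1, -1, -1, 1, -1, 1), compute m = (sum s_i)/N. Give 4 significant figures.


Step 1: Count up spins (+1): 9, down spins (-1): 7
Step 2: Total magnetization M = 9 - 7 = 2
Step 3: m = M/N = 2/16 = 0.125

0.125


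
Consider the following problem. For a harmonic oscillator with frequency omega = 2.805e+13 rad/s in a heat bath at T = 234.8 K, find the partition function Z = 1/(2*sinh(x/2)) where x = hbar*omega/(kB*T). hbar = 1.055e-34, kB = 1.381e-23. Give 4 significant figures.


Step 1: Compute x = hbar*omega/(kB*T) = 1.055e-34*2.805e+13/(1.381e-23*234.8) = 0.9126
Step 2: x/2 = 0.4563
Step 3: sinh(x/2) = 0.4723
Step 4: Z = 1/(2*0.4723) = 1.059

1.059


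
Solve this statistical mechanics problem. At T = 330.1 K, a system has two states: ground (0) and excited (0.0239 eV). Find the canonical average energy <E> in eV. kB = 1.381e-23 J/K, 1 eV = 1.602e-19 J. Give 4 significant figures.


Step 1: beta*E = 0.0239*1.602e-19/(1.381e-23*330.1) = 0.8399
Step 2: exp(-beta*E) = 0.4318
Step 3: <E> = 0.0239*0.4318/(1+0.4318) = 0.007207 eV

0.007207


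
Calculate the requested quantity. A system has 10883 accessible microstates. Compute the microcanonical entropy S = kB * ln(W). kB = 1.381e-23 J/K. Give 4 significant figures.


Step 1: ln(W) = ln(10883) = 9.295
Step 2: S = kB * ln(W) = 1.381e-23 * 9.295
Step 3: S = 1.284e-22 J/K

1.284e-22


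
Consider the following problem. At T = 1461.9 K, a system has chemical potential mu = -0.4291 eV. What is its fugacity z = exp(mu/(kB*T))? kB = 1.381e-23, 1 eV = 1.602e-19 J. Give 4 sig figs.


Step 1: Convert mu to Joules: -0.4291*1.602e-19 = -6.874e-20 J
Step 2: kB*T = 1.381e-23*1461.9 = 2.019e-20 J
Step 3: mu/(kB*T) = -3.405
Step 4: z = exp(-3.405) = 0.03321

0.03321


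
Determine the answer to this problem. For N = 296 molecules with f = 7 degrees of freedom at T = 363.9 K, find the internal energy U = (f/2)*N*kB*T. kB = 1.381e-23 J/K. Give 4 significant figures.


Step 1: f/2 = 7/2 = 3.5
Step 2: N*kB*T = 296*1.381e-23*363.9 = 1.488e-18
Step 3: U = 3.5 * 1.488e-18 = 5.206e-18 J

5.206e-18


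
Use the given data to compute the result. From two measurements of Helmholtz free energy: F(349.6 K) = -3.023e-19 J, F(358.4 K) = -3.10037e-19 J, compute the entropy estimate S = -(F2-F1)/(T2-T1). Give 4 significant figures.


Step 1: dF = F2 - F1 = -3.10037e-19 - (-3.023e-19) = -7.737e-21 J
Step 2: dT = T2 - T1 = 358.4 - 349.6 = 8.8 K
Step 3: S = -dF/dT = -(-7.737e-21)/8.8 = 8.792e-22 J/K

8.792e-22


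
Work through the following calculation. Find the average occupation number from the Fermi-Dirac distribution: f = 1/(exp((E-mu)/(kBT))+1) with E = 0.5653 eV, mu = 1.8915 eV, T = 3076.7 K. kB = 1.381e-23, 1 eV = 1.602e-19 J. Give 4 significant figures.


Step 1: (E - mu) = 0.5653 - 1.8915 = -1.326 eV
Step 2: Convert: (E-mu)*eV = -2.125e-19 J
Step 3: x = (E-mu)*eV/(kB*T) = -5
Step 4: f = 1/(exp(-5)+1) = 0.9933

0.9933


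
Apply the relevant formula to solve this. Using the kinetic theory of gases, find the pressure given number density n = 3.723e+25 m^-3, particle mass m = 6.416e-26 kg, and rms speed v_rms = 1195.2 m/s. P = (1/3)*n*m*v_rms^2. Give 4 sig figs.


Step 1: v_rms^2 = 1195.2^2 = 1.429e+06
Step 2: n*m = 3.723e+25*6.416e-26 = 2.389
Step 3: P = (1/3)*2.389*1.429e+06 = 1.137e+06 Pa

1.137e+06


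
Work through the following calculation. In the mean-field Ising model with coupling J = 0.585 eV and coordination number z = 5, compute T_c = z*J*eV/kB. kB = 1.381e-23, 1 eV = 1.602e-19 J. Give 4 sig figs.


Step 1: z*J = 5*0.585 = 2.925 eV
Step 2: Convert to Joules: 2.925*1.602e-19 = 4.686e-19 J
Step 3: T_c = 4.686e-19 / 1.381e-23 = 3.393e+04 K

3.393e+04


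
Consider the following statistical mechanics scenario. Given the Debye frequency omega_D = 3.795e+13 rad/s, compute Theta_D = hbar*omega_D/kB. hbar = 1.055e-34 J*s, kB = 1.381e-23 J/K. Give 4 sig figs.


Step 1: hbar*omega_D = 1.055e-34 * 3.795e+13 = 4.004e-21 J
Step 2: Theta_D = 4.004e-21 / 1.381e-23
Step 3: Theta_D = 289.9 K

289.9


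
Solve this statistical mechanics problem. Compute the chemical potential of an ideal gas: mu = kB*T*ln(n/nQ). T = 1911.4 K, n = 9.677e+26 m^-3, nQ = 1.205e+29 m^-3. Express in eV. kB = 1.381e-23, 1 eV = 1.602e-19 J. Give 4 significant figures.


Step 1: n/nQ = 9.677e+26/1.205e+29 = 0.008031
Step 2: ln(n/nQ) = -4.824
Step 3: mu = kB*T*ln(n/nQ) = 2.64e-20*-4.824 = -1.273e-19 J
Step 4: Convert to eV: -1.273e-19/1.602e-19 = -0.7949 eV

-0.7949


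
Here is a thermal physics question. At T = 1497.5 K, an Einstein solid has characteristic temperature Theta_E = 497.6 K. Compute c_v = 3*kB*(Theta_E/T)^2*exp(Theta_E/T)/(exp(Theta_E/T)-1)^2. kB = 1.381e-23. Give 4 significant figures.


Step 1: x = Theta_E/T = 497.6/1497.5 = 0.3323
Step 2: x^2 = 0.1104
Step 3: exp(x) = 1.394
Step 4: c_v = 3*1.381e-23*0.1104*1.394/(1.394-1)^2 = 4.105e-23

4.105e-23


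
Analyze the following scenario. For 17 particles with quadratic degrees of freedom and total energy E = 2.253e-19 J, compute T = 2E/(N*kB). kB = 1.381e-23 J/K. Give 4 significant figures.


Step 1: Numerator = 2*E = 2*2.253e-19 = 4.506e-19 J
Step 2: Denominator = N*kB = 17*1.381e-23 = 2.348e-22
Step 3: T = 4.506e-19 / 2.348e-22 = 1919 K

1919


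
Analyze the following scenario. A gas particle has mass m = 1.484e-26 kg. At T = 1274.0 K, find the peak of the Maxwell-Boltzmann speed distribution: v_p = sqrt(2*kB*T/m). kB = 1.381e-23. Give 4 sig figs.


Step 1: Numerator = 2*kB*T = 2*1.381e-23*1274.0 = 3.519e-20
Step 2: Ratio = 3.519e-20 / 1.484e-26 = 2.371e+06
Step 3: v_p = sqrt(2.371e+06) = 1540 m/s

1540


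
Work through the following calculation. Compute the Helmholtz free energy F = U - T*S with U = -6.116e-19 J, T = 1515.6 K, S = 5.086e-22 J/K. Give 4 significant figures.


Step 1: T*S = 1515.6 * 5.086e-22 = 7.708e-19 J
Step 2: F = U - T*S = -6.116e-19 - 7.708e-19
Step 3: F = -1.382e-18 J

-1.382e-18


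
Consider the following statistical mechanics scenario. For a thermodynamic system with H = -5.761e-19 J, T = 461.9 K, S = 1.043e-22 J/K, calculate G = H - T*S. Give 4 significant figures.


Step 1: T*S = 461.9 * 1.043e-22 = 4.818e-20 J
Step 2: G = H - T*S = -5.761e-19 - 4.818e-20
Step 3: G = -6.243e-19 J

-6.243e-19


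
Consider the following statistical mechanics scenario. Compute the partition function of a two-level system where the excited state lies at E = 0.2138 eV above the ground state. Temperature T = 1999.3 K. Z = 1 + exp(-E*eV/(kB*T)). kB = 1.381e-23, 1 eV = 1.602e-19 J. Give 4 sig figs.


Step 1: Compute beta*E = E*eV/(kB*T) = 0.2138*1.602e-19/(1.381e-23*1999.3) = 1.241
Step 2: exp(-beta*E) = exp(-1.241) = 0.2892
Step 3: Z = 1 + 0.2892 = 1.289

1.289


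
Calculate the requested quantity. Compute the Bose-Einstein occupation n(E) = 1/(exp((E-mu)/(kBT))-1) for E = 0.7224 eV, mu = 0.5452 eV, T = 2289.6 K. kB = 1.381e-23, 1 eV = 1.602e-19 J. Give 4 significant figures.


Step 1: (E - mu) = 0.1772 eV
Step 2: x = (E-mu)*eV/(kB*T) = 0.1772*1.602e-19/(1.381e-23*2289.6) = 0.8978
Step 3: exp(x) = 2.454
Step 4: n = 1/(exp(x)-1) = 0.6877

0.6877


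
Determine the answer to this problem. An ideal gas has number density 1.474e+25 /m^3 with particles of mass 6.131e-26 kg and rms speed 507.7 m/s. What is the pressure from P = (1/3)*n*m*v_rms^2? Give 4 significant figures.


Step 1: v_rms^2 = 507.7^2 = 2.578e+05
Step 2: n*m = 1.474e+25*6.131e-26 = 0.9037
Step 3: P = (1/3)*0.9037*2.578e+05 = 7.765e+04 Pa

7.765e+04


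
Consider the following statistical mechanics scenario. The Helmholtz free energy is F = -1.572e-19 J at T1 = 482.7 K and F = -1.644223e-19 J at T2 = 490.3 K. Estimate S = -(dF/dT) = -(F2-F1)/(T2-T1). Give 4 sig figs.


Step 1: dF = F2 - F1 = -1.644223e-19 - (-1.572e-19) = -7.2223e-21 J
Step 2: dT = T2 - T1 = 490.3 - 482.7 = 7.6 K
Step 3: S = -dF/dT = -(-7.2223e-21)/7.6 = 9.503e-22 J/K

9.503e-22


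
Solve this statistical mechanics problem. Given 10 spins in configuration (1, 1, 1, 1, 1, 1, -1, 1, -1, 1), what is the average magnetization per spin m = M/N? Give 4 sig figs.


Step 1: Count up spins (+1): 8, down spins (-1): 2
Step 2: Total magnetization M = 8 - 2 = 6
Step 3: m = M/N = 6/10 = 0.6

0.6


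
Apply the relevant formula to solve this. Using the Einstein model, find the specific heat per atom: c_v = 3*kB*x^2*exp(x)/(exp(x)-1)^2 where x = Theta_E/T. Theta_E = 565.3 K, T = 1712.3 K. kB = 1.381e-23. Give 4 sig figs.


Step 1: x = Theta_E/T = 565.3/1712.3 = 0.3301
Step 2: x^2 = 0.109
Step 3: exp(x) = 1.391
Step 4: c_v = 3*1.381e-23*0.109*1.391/(1.391-1)^2 = 4.106e-23

4.106e-23


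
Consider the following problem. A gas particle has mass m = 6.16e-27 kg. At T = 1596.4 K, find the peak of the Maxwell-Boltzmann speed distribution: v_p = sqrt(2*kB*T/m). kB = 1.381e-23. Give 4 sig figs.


Step 1: Numerator = 2*kB*T = 2*1.381e-23*1596.4 = 4.409e-20
Step 2: Ratio = 4.409e-20 / 6.16e-27 = 7.158e+06
Step 3: v_p = sqrt(7.158e+06) = 2675 m/s

2675


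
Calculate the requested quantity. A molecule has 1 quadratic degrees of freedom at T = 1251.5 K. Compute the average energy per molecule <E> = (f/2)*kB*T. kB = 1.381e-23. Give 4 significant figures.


Step 1: f/2 = 1/2 = 0.5
Step 2: kB*T = 1.381e-23 * 1251.5 = 1.728e-20
Step 3: <E> = 0.5 * 1.728e-20 = 8.642e-21 J

8.642e-21


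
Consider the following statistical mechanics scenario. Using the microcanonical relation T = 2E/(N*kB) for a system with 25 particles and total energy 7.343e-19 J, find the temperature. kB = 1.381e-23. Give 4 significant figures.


Step 1: Numerator = 2*E = 2*7.343e-19 = 1.469e-18 J
Step 2: Denominator = N*kB = 25*1.381e-23 = 3.452e-22
Step 3: T = 1.469e-18 / 3.452e-22 = 4254 K

4254


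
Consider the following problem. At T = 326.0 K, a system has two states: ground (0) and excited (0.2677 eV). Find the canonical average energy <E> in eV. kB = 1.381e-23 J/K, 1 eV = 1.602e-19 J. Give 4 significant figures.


Step 1: beta*E = 0.2677*1.602e-19/(1.381e-23*326.0) = 9.526
Step 2: exp(-beta*E) = 7.295e-05
Step 3: <E> = 0.2677*7.295e-05/(1+7.295e-05) = 1.953e-05 eV

1.953e-05


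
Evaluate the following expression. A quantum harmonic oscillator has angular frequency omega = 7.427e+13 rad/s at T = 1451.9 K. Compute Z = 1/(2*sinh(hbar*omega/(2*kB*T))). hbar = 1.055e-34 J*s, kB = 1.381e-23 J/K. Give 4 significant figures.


Step 1: Compute x = hbar*omega/(kB*T) = 1.055e-34*7.427e+13/(1.381e-23*1451.9) = 0.3908
Step 2: x/2 = 0.1954
Step 3: sinh(x/2) = 0.1966
Step 4: Z = 1/(2*0.1966) = 2.543

2.543


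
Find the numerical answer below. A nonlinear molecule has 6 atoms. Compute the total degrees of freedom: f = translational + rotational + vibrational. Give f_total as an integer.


Step 1: Translational DOF = 3
Step 2: Rotational DOF (nonlinear) = 3
Step 3: Vibrational DOF = 3*6 - 6 = 12
Step 4: Total = 3 + 3 + 12 = 18

18
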